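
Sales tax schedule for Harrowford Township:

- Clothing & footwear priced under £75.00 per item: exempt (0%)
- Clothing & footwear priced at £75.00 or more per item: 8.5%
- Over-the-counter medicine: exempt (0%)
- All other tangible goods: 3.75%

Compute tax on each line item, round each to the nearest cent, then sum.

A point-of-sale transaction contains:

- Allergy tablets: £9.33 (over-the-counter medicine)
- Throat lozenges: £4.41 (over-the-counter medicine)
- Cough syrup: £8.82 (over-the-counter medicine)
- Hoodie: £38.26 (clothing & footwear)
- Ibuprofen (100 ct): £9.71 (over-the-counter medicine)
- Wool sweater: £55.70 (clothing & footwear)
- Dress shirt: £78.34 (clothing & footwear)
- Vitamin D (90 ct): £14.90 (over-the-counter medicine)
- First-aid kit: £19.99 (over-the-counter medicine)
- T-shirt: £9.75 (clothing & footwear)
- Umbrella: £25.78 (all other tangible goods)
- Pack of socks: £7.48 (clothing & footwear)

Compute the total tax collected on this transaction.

£7.63

Allergy tablets £9.33: over-the-counter medicine → 0% → £0.00
Throat lozenges £4.41: over-the-counter medicine → 0% → £0.00
Cough syrup £8.82: over-the-counter medicine → 0% → £0.00
Hoodie £38.26: clothing & footwear, under £75.00 → 0% → £0.00
Ibuprofen (100 ct) £9.71: over-the-counter medicine → 0% → £0.00
Wool sweater £55.70: clothing & footwear, under £75.00 → 0% → £0.00
Dress shirt £78.34: clothing & footwear, £75.00 or more → 8.5% → £6.66
Vitamin D (90 ct) £14.90: over-the-counter medicine → 0% → £0.00
First-aid kit £19.99: over-the-counter medicine → 0% → £0.00
T-shirt £9.75: clothing & footwear, under £75.00 → 0% → £0.00
Umbrella £25.78: all other tangible goods → 3.75% → £0.97
Pack of socks £7.48: clothing & footwear, under £75.00 → 0% → £0.00
Total tax = £6.66 + £0.97 = £7.63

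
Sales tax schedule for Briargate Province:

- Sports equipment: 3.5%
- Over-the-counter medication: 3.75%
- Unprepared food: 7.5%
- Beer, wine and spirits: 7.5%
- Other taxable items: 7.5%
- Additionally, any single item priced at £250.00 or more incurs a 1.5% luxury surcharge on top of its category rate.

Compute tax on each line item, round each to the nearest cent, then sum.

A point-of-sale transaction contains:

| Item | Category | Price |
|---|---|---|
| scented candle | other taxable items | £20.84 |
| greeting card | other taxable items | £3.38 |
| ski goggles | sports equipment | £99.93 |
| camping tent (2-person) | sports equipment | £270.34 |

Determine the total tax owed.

Scented candle £20.84: other taxable items → 7.5% → £1.56
Greeting card £3.38: other taxable items → 7.5% → £0.25
Ski goggles £99.93: sports equipment → 3.5% → £3.50
Camping tent (2-person) £270.34: sports equipment → 3.5% + 1.5% surcharge = 5% → £13.52
Total tax = £1.56 + £0.25 + £3.50 + £13.52 = £18.83

£18.83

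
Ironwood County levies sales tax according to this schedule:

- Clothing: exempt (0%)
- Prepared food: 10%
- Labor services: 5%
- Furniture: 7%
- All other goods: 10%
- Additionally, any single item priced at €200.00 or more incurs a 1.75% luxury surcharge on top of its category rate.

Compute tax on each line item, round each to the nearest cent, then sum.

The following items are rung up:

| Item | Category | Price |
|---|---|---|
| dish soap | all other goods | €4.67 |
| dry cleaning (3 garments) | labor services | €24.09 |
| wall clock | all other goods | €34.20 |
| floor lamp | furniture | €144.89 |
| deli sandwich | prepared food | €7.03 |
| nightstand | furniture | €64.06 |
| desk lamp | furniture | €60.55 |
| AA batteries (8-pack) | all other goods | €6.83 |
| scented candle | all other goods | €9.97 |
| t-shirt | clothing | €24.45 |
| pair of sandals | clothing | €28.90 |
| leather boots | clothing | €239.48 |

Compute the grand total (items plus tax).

Dish soap €4.67: all other goods → 10% → €0.47
Dry cleaning (3 garments) €24.09: labor services → 5% → €1.20
Wall clock €34.20: all other goods → 10% → €3.42
Floor lamp €144.89: furniture → 7% → €10.14
Deli sandwich €7.03: prepared food → 10% → €0.70
Nightstand €64.06: furniture → 7% → €4.48
Desk lamp €60.55: furniture → 7% → €4.24
AA batteries (8-pack) €6.83: all other goods → 10% → €0.68
Scented candle €9.97: all other goods → 10% → €1.00
T-shirt €24.45: clothing → 0% → €0.00
Pair of sandals €28.90: clothing → 0% → €0.00
Leather boots €239.48: clothing → 0% + 1.75% surcharge = 1.75% → €4.19
Subtotal = €649.12; tax = €30.52; total due = €679.64

€679.64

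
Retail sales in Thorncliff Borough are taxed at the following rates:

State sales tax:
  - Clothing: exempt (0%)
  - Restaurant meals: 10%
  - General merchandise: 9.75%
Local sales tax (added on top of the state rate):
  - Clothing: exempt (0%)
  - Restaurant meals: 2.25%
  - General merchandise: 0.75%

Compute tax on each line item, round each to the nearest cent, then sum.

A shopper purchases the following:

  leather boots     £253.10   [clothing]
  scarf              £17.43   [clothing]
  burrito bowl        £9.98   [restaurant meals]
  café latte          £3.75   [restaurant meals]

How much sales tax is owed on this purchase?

Leather boots £253.10: clothing → 0% + 0% local = 0% → £0.00
Scarf £17.43: clothing → 0% + 0% local = 0% → £0.00
Burrito bowl £9.98: restaurant meals → 10% + 2.25% local = 12.25% → £1.22
Café latte £3.75: restaurant meals → 10% + 2.25% local = 12.25% → £0.46
Total tax = £1.22 + £0.46 = £1.68

£1.68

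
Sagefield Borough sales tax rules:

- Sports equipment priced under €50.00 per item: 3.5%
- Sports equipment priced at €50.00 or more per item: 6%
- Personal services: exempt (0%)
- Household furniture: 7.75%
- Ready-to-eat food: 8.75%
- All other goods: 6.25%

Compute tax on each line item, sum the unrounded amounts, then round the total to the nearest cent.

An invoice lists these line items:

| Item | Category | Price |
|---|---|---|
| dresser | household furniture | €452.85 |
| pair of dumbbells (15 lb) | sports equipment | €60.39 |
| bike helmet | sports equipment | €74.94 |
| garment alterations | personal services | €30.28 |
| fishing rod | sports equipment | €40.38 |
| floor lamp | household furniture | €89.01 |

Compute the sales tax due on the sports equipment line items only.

€9.53

Pair of dumbbells (15 lb) €60.39: sports equipment, €50.00 or more → 6% → €3.6234
Bike helmet €74.94: sports equipment, €50.00 or more → 6% → €4.4964
Fishing rod €40.38: sports equipment, under €50.00 → 3.5% → €1.4133
Tax on sports equipment: unrounded sum = €9.5331 → €9.53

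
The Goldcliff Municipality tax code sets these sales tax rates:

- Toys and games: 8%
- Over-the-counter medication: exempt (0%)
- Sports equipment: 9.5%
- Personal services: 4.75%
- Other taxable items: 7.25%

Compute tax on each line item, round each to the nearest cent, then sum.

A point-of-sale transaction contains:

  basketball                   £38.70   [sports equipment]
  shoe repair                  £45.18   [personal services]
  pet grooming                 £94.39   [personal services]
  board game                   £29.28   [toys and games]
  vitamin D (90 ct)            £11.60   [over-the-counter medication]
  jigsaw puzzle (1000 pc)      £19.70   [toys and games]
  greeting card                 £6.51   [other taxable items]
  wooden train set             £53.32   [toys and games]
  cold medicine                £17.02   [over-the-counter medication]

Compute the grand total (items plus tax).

Basketball £38.70: sports equipment → 9.5% → £3.68
Shoe repair £45.18: personal services → 4.75% → £2.15
Pet grooming £94.39: personal services → 4.75% → £4.48
Board game £29.28: toys and games → 8% → £2.34
Vitamin D (90 ct) £11.60: over-the-counter medication → 0% → £0.00
Jigsaw puzzle (1000 pc) £19.70: toys and games → 8% → £1.58
Greeting card £6.51: other taxable items → 7.25% → £0.47
Wooden train set £53.32: toys and games → 8% → £4.27
Cold medicine £17.02: over-the-counter medication → 0% → £0.00
Subtotal = £315.70; tax = £18.97; total due = £334.67

£334.67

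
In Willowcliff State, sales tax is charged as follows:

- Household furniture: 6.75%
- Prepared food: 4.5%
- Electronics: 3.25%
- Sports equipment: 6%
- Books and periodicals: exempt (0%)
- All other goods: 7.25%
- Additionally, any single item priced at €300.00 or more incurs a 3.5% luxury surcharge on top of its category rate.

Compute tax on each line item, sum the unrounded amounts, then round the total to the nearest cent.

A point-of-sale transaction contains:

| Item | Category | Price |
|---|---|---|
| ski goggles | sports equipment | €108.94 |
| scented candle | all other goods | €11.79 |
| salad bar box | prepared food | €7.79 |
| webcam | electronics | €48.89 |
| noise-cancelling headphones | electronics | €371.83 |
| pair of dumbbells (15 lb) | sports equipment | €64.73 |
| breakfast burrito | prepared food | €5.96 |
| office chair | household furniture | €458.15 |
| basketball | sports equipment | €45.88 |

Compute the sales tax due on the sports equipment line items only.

Ski goggles €108.94: sports equipment → 6% → €6.5364
Pair of dumbbells (15 lb) €64.73: sports equipment → 6% → €3.8838
Basketball €45.88: sports equipment → 6% → €2.7528
Tax on sports equipment: unrounded sum = €13.173 → €13.17

€13.17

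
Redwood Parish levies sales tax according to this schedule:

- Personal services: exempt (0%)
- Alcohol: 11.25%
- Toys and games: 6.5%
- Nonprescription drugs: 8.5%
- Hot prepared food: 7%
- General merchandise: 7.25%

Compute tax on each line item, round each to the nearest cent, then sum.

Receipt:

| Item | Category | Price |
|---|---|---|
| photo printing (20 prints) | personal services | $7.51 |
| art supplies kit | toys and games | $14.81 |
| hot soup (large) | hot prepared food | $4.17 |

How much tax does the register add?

$1.25

Photo printing (20 prints) $7.51: personal services → 0% → $0.00
Art supplies kit $14.81: toys and games → 6.5% → $0.96
Hot soup (large) $4.17: hot prepared food → 7% → $0.29
Total tax = $0.96 + $0.29 = $1.25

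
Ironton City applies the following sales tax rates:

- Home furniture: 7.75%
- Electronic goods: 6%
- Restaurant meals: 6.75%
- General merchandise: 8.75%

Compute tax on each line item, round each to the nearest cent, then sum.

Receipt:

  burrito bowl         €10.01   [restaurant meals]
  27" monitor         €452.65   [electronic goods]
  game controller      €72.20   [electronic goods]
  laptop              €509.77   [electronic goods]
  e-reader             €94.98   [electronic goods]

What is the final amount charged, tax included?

Burrito bowl €10.01: restaurant meals → 6.75% → €0.68
27" monitor €452.65: electronic goods → 6% → €27.16
Game controller €72.20: electronic goods → 6% → €4.33
Laptop €509.77: electronic goods → 6% → €30.59
E-reader €94.98: electronic goods → 6% → €5.70
Subtotal = €1139.61; tax = €68.46; total due = €1208.07

€1208.07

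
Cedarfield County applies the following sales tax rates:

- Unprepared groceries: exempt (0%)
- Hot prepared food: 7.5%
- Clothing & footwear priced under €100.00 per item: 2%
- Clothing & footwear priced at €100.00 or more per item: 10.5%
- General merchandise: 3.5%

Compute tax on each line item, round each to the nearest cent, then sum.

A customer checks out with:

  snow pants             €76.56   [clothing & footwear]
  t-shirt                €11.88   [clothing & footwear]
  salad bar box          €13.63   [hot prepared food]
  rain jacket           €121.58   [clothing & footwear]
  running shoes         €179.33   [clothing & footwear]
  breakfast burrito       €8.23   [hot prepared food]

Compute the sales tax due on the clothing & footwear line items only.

Snow pants €76.56: clothing & footwear, under €100.00 → 2% → €1.53
T-shirt €11.88: clothing & footwear, under €100.00 → 2% → €0.24
Rain jacket €121.58: clothing & footwear, €100.00 or more → 10.5% → €12.77
Running shoes €179.33: clothing & footwear, €100.00 or more → 10.5% → €18.83
Tax on clothing & footwear = €1.53 + €0.24 + €12.77 + €18.83 = €33.37

€33.37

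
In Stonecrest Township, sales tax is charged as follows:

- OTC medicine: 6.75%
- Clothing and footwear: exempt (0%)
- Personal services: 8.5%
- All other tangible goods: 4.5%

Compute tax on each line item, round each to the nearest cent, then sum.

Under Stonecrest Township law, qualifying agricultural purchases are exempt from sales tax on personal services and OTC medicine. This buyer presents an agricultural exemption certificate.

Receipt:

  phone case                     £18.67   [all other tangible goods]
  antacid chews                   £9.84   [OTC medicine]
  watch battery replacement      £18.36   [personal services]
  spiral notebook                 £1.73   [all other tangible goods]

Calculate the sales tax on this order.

£0.92

Phone case £18.67: all other tangible goods → 4.5% → £0.84
Antacid chews £9.84: OTC medicine, buyer-exempt → 0% → £0.00
Watch battery replacement £18.36: personal services, buyer-exempt → 0% → £0.00
Spiral notebook £1.73: all other tangible goods → 4.5% → £0.08
Total tax = £0.84 + £0.08 = £0.92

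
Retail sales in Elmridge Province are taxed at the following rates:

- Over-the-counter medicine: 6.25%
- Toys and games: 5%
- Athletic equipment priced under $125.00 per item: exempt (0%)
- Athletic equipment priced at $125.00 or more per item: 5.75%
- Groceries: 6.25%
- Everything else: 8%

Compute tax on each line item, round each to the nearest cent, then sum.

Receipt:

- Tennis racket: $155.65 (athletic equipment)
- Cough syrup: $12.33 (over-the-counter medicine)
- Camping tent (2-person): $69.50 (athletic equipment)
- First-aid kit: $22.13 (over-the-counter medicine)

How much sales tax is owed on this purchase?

Tennis racket $155.65: athletic equipment, $125.00 or more → 5.75% → $8.95
Cough syrup $12.33: over-the-counter medicine → 6.25% → $0.77
Camping tent (2-person) $69.50: athletic equipment, under $125.00 → 0% → $0.00
First-aid kit $22.13: over-the-counter medicine → 6.25% → $1.38
Total tax = $8.95 + $0.77 + $1.38 = $11.10

$11.10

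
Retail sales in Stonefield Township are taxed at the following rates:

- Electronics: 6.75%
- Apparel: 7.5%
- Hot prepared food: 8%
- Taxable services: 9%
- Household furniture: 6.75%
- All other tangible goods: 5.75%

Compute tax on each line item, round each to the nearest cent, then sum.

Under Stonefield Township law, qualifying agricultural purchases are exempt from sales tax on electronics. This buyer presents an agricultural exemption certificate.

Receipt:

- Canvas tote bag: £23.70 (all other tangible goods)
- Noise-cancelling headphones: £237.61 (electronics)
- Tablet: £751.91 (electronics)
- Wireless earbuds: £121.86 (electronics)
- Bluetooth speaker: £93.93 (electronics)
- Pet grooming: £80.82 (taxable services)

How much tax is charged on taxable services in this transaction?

£7.27

Pet grooming £80.82: taxable services → 9% → £7.27
Tax on taxable services = £7.27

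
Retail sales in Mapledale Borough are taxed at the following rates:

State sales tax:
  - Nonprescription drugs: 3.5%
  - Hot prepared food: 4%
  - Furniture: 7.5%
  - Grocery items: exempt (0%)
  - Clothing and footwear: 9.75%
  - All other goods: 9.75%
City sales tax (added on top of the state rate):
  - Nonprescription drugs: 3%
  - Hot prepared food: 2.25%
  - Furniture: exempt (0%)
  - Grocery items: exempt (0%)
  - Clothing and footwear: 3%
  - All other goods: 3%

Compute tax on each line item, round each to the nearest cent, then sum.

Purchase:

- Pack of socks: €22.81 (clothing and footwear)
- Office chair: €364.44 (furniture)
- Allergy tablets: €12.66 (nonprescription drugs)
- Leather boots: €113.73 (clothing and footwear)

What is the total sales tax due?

€45.56

Pack of socks €22.81: clothing and footwear → 9.75% + 3% city = 12.75% → €2.91
Office chair €364.44: furniture → 7.5% + 0% city = 7.5% → €27.33
Allergy tablets €12.66: nonprescription drugs → 3.5% + 3% city = 6.5% → €0.82
Leather boots €113.73: clothing and footwear → 9.75% + 3% city = 12.75% → €14.50
Total tax = €2.91 + €27.33 + €0.82 + €14.50 = €45.56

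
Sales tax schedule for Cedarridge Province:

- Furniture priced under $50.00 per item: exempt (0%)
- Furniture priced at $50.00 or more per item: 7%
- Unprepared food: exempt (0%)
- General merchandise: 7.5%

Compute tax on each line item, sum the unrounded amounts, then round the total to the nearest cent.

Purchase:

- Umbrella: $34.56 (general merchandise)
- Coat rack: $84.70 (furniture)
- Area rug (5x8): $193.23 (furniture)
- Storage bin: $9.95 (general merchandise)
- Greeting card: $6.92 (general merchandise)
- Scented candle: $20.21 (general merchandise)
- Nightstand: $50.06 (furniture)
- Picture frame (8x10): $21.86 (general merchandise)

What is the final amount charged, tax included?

$451.46

Umbrella $34.56: general merchandise → 7.5% → $2.592
Coat rack $84.70: furniture, $50.00 or more → 7% → $5.929
Area rug (5x8) $193.23: furniture, $50.00 or more → 7% → $13.5261
Storage bin $9.95: general merchandise → 7.5% → $0.74625
Greeting card $6.92: general merchandise → 7.5% → $0.519
Scented candle $20.21: general merchandise → 7.5% → $1.51575
Nightstand $50.06: furniture, $50.00 or more → 7% → $3.5042
Picture frame (8x10) $21.86: general merchandise → 7.5% → $1.6395
Subtotal = $421.49; unrounded tax = $29.9718 → $29.97; total due = $451.46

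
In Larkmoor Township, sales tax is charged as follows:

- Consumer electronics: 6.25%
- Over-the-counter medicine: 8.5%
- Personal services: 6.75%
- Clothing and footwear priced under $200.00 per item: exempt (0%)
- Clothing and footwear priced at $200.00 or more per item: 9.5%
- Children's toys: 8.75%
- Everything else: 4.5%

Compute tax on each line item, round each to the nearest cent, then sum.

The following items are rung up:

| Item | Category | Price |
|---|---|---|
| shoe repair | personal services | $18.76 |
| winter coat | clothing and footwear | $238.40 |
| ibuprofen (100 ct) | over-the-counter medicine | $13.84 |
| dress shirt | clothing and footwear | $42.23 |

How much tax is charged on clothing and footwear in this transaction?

$22.65

Winter coat $238.40: clothing and footwear, $200.00 or more → 9.5% → $22.65
Dress shirt $42.23: clothing and footwear, under $200.00 → 0% → $0.00
Tax on clothing and footwear = $22.65 + $0.00 = $22.65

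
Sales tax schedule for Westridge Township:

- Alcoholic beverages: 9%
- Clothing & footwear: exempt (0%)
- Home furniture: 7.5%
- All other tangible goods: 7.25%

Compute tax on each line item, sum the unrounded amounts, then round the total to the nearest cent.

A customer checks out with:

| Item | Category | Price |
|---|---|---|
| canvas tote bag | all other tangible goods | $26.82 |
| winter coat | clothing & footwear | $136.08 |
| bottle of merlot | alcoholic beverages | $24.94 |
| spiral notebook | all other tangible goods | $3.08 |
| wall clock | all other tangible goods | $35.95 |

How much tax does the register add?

$7.02

Canvas tote bag $26.82: all other tangible goods → 7.25% → $1.94445
Winter coat $136.08: clothing & footwear → 0% → $0.00
Bottle of merlot $24.94: alcoholic beverages → 9% → $2.2446
Spiral notebook $3.08: all other tangible goods → 7.25% → $0.2233
Wall clock $35.95: all other tangible goods → 7.25% → $2.606375
Unrounded tax sum = $7.018725 → $7.02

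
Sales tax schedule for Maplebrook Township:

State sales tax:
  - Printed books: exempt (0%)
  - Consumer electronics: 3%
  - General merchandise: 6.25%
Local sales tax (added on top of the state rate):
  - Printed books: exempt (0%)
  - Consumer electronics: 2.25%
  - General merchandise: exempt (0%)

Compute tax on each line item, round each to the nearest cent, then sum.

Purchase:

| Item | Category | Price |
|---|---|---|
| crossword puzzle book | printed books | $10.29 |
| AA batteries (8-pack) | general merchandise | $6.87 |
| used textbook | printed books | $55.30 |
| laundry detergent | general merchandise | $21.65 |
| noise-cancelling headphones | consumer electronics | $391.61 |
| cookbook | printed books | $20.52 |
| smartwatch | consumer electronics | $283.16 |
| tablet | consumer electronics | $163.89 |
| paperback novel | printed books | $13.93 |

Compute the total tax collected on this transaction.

Crossword puzzle book $10.29: printed books → 0% + 0% local = 0% → $0.00
AA batteries (8-pack) $6.87: general merchandise → 6.25% + 0% local = 6.25% → $0.43
Used textbook $55.30: printed books → 0% + 0% local = 0% → $0.00
Laundry detergent $21.65: general merchandise → 6.25% + 0% local = 6.25% → $1.35
Noise-cancelling headphones $391.61: consumer electronics → 3% + 2.25% local = 5.25% → $20.56
Cookbook $20.52: printed books → 0% + 0% local = 0% → $0.00
Smartwatch $283.16: consumer electronics → 3% + 2.25% local = 5.25% → $14.87
Tablet $163.89: consumer electronics → 3% + 2.25% local = 5.25% → $8.60
Paperback novel $13.93: printed books → 0% + 0% local = 0% → $0.00
Total tax = $0.43 + $1.35 + $20.56 + $14.87 + $8.60 = $45.81

$45.81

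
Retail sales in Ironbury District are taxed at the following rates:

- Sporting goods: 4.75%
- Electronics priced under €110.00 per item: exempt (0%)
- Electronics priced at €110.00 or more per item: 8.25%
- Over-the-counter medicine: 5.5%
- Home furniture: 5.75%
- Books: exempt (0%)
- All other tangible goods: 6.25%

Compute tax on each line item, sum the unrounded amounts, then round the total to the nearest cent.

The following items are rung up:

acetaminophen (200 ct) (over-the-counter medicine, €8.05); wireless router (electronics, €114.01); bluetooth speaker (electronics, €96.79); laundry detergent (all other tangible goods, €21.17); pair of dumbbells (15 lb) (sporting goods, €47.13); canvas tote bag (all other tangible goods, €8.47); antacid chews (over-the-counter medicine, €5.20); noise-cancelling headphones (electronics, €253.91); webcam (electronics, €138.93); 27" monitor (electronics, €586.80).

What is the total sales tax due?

Acetaminophen (200 ct) €8.05: over-the-counter medicine → 5.5% → €0.44275
Wireless router €114.01: electronics, €110.00 or more → 8.25% → €9.405825
Bluetooth speaker €96.79: electronics, under €110.00 → 0% → €0.00
Laundry detergent €21.17: all other tangible goods → 6.25% → €1.323125
Pair of dumbbells (15 lb) €47.13: sporting goods → 4.75% → €2.238675
Canvas tote bag €8.47: all other tangible goods → 6.25% → €0.529375
Antacid chews €5.20: over-the-counter medicine → 5.5% → €0.286
Noise-cancelling headphones €253.91: electronics, €110.00 or more → 8.25% → €20.947575
Webcam €138.93: electronics, €110.00 or more → 8.25% → €11.461725
27" monitor €586.80: electronics, €110.00 or more → 8.25% → €48.411
Unrounded tax sum = €95.04605 → €95.05

€95.05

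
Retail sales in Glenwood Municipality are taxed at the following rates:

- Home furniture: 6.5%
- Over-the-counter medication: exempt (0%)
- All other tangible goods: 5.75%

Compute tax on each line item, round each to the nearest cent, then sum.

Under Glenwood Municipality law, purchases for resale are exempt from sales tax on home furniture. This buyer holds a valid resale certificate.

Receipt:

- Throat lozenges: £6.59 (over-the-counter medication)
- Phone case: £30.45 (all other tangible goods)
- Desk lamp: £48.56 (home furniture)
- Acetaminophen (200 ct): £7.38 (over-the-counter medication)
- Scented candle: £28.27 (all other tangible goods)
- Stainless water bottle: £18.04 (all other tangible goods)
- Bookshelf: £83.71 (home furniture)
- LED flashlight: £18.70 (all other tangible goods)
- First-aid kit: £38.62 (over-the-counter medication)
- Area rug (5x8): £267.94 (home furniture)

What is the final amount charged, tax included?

Throat lozenges £6.59: over-the-counter medication → 0% → £0.00
Phone case £30.45: all other tangible goods → 5.75% → £1.75
Desk lamp £48.56: home furniture, buyer-exempt → 0% → £0.00
Acetaminophen (200 ct) £7.38: over-the-counter medication → 0% → £0.00
Scented candle £28.27: all other tangible goods → 5.75% → £1.63
Stainless water bottle £18.04: all other tangible goods → 5.75% → £1.04
Bookshelf £83.71: home furniture, buyer-exempt → 0% → £0.00
LED flashlight £18.70: all other tangible goods → 5.75% → £1.08
First-aid kit £38.62: over-the-counter medication → 0% → £0.00
Area rug (5x8) £267.94: home furniture, buyer-exempt → 0% → £0.00
Subtotal = £548.26; tax = £5.50; total due = £553.76

£553.76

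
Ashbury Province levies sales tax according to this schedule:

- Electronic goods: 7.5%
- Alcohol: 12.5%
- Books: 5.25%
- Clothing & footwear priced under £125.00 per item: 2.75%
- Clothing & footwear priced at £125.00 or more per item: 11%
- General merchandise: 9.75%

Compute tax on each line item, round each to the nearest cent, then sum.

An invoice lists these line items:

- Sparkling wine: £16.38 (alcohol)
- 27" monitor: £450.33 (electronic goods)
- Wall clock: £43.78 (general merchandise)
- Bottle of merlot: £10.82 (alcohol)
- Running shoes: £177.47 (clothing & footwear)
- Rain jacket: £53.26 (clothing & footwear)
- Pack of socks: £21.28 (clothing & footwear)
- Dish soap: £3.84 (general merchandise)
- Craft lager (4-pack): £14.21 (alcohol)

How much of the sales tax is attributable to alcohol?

Sparkling wine £16.38: alcohol → 12.5% → £2.05
Bottle of merlot £10.82: alcohol → 12.5% → £1.35
Craft lager (4-pack) £14.21: alcohol → 12.5% → £1.78
Tax on alcohol = £2.05 + £1.35 + £1.78 = £5.18

£5.18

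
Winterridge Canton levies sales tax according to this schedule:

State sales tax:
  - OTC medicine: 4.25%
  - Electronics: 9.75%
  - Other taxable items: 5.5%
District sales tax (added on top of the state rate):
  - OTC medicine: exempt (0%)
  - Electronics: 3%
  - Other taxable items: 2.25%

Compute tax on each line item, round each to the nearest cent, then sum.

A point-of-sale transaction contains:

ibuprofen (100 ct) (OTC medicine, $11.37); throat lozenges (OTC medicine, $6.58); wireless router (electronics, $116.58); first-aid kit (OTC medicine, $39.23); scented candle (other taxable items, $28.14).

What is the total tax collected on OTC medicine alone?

$2.43

Ibuprofen (100 ct) $11.37: OTC medicine → 4.25% + 0% district = 4.25% → $0.48
Throat lozenges $6.58: OTC medicine → 4.25% + 0% district = 4.25% → $0.28
First-aid kit $39.23: OTC medicine → 4.25% + 0% district = 4.25% → $1.67
Tax on OTC medicine = $0.48 + $0.28 + $1.67 = $2.43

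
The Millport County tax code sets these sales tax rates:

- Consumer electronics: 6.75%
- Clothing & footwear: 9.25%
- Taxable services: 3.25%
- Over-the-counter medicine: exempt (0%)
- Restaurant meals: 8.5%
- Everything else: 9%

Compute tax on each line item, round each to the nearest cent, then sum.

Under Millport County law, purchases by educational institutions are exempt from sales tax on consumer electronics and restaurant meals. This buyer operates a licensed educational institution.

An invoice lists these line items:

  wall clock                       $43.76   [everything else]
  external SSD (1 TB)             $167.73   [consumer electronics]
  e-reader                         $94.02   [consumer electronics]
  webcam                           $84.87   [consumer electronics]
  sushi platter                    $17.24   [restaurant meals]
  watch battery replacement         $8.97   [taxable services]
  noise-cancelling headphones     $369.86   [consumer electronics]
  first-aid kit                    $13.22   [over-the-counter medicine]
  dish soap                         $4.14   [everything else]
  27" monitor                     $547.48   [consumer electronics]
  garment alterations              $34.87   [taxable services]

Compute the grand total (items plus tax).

Wall clock $43.76: everything else → 9% → $3.94
External SSD (1 TB) $167.73: consumer electronics, buyer-exempt → 0% → $0.00
E-reader $94.02: consumer electronics, buyer-exempt → 0% → $0.00
Webcam $84.87: consumer electronics, buyer-exempt → 0% → $0.00
Sushi platter $17.24: restaurant meals, buyer-exempt → 0% → $0.00
Watch battery replacement $8.97: taxable services → 3.25% → $0.29
Noise-cancelling headphones $369.86: consumer electronics, buyer-exempt → 0% → $0.00
First-aid kit $13.22: over-the-counter medicine → 0% → $0.00
Dish soap $4.14: everything else → 9% → $0.37
27" monitor $547.48: consumer electronics, buyer-exempt → 0% → $0.00
Garment alterations $34.87: taxable services → 3.25% → $1.13
Subtotal = $1386.16; tax = $5.73; total due = $1391.89

$1391.89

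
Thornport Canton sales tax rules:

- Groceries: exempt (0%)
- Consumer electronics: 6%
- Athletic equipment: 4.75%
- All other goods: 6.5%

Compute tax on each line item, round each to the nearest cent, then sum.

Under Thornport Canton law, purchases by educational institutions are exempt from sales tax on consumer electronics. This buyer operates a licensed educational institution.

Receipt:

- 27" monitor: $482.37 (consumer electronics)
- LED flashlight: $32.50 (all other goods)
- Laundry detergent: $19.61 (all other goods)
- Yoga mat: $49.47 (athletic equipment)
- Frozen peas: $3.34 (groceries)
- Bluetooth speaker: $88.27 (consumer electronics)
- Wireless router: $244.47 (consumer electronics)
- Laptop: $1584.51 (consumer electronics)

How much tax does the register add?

27" monitor $482.37: consumer electronics, buyer-exempt → 0% → $0.00
LED flashlight $32.50: all other goods → 6.5% → $2.11
Laundry detergent $19.61: all other goods → 6.5% → $1.27
Yoga mat $49.47: athletic equipment → 4.75% → $2.35
Frozen peas $3.34: groceries → 0% → $0.00
Bluetooth speaker $88.27: consumer electronics, buyer-exempt → 0% → $0.00
Wireless router $244.47: consumer electronics, buyer-exempt → 0% → $0.00
Laptop $1584.51: consumer electronics, buyer-exempt → 0% → $0.00
Total tax = $2.11 + $1.27 + $2.35 = $5.73

$5.73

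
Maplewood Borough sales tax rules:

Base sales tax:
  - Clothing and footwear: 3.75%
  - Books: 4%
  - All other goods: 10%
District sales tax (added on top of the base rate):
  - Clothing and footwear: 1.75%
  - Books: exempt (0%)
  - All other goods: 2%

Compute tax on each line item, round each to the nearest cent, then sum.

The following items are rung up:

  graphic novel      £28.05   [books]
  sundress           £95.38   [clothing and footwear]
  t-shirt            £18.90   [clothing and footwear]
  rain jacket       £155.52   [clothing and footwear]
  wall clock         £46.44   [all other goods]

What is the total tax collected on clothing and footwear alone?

£14.84

Sundress £95.38: clothing and footwear → 3.75% + 1.75% district = 5.5% → £5.25
T-shirt £18.90: clothing and footwear → 3.75% + 1.75% district = 5.5% → £1.04
Rain jacket £155.52: clothing and footwear → 3.75% + 1.75% district = 5.5% → £8.55
Tax on clothing and footwear = £5.25 + £1.04 + £8.55 = £14.84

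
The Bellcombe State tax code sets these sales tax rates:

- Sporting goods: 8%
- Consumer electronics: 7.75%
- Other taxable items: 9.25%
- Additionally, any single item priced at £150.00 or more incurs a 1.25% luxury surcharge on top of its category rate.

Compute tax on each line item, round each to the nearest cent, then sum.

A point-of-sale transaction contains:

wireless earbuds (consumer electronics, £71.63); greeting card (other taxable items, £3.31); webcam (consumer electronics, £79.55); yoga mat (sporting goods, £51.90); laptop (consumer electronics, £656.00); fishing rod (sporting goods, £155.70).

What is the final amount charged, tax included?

£1107.71

Wireless earbuds £71.63: consumer electronics → 7.75% → £5.55
Greeting card £3.31: other taxable items → 9.25% → £0.31
Webcam £79.55: consumer electronics → 7.75% → £6.17
Yoga mat £51.90: sporting goods → 8% → £4.15
Laptop £656.00: consumer electronics → 7.75% + 1.25% surcharge = 9% → £59.04
Fishing rod £155.70: sporting goods → 8% + 1.25% surcharge = 9.25% → £14.40
Subtotal = £1018.09; tax = £89.62; total due = £1107.71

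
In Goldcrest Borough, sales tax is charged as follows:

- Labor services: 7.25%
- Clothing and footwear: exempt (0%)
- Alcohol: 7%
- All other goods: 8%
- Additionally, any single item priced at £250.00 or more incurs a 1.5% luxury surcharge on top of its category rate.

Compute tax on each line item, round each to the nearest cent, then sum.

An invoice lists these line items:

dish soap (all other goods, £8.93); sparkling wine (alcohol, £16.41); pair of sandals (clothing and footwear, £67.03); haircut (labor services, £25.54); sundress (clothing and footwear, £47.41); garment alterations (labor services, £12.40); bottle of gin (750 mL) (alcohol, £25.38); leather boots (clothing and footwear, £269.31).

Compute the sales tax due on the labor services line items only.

Haircut £25.54: labor services → 7.25% → £1.85
Garment alterations £12.40: labor services → 7.25% → £0.90
Tax on labor services = £1.85 + £0.90 = £2.75

£2.75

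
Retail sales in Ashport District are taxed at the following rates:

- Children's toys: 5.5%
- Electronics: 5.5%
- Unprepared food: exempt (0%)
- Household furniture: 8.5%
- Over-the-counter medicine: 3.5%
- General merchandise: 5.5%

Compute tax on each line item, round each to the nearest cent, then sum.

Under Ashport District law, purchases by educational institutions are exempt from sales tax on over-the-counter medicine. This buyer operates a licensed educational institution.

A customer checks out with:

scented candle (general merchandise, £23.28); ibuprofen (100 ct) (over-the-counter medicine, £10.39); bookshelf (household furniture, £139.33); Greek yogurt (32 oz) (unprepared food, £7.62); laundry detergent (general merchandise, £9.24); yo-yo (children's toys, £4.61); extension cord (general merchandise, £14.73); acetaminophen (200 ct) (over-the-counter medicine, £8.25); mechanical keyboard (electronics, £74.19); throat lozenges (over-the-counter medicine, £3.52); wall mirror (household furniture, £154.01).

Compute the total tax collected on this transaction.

£31.86

Scented candle £23.28: general merchandise → 5.5% → £1.28
Ibuprofen (100 ct) £10.39: over-the-counter medicine, buyer-exempt → 0% → £0.00
Bookshelf £139.33: household furniture → 8.5% → £11.84
Greek yogurt (32 oz) £7.62: unprepared food → 0% → £0.00
Laundry detergent £9.24: general merchandise → 5.5% → £0.51
Yo-yo £4.61: children's toys → 5.5% → £0.25
Extension cord £14.73: general merchandise → 5.5% → £0.81
Acetaminophen (200 ct) £8.25: over-the-counter medicine, buyer-exempt → 0% → £0.00
Mechanical keyboard £74.19: electronics → 5.5% → £4.08
Throat lozenges £3.52: over-the-counter medicine, buyer-exempt → 0% → £0.00
Wall mirror £154.01: household furniture → 8.5% → £13.09
Total tax = £1.28 + £11.84 + £0.51 + £0.25 + £0.81 + £4.08 + £13.09 = £31.86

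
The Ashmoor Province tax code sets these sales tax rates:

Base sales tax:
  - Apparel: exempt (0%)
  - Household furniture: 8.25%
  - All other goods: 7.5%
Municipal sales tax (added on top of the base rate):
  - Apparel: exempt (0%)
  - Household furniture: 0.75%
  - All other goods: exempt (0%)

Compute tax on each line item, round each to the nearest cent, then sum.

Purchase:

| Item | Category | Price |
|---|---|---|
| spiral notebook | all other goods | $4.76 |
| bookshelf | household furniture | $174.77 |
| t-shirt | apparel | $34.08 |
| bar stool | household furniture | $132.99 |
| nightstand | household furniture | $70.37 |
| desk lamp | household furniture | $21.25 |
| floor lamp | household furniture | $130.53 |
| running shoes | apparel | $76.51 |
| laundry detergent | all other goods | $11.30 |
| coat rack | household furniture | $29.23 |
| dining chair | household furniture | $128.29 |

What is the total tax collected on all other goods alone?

$1.21

Spiral notebook $4.76: all other goods → 7.5% + 0% municipal = 7.5% → $0.36
Laundry detergent $11.30: all other goods → 7.5% + 0% municipal = 7.5% → $0.85
Tax on all other goods = $0.36 + $0.85 = $1.21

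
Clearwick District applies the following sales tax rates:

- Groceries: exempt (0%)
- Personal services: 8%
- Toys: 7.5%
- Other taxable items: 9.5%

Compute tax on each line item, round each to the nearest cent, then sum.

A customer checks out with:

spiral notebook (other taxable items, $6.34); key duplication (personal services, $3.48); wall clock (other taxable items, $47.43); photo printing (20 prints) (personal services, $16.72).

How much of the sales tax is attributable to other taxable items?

Spiral notebook $6.34: other taxable items → 9.5% → $0.60
Wall clock $47.43: other taxable items → 9.5% → $4.51
Tax on other taxable items = $0.60 + $4.51 = $5.11

$5.11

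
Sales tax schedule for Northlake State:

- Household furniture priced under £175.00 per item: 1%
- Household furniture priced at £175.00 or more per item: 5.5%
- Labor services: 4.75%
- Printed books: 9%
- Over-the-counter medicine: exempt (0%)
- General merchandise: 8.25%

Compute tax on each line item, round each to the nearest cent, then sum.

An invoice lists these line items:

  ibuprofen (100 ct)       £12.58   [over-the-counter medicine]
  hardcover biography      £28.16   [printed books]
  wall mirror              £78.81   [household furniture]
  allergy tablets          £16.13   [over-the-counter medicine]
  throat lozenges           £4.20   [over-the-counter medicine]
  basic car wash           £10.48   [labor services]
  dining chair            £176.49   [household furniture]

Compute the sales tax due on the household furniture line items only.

£10.50

Wall mirror £78.81: household furniture, under £175.00 → 1% → £0.79
Dining chair £176.49: household furniture, £175.00 or more → 5.5% → £9.71
Tax on household furniture = £0.79 + £9.71 = £10.50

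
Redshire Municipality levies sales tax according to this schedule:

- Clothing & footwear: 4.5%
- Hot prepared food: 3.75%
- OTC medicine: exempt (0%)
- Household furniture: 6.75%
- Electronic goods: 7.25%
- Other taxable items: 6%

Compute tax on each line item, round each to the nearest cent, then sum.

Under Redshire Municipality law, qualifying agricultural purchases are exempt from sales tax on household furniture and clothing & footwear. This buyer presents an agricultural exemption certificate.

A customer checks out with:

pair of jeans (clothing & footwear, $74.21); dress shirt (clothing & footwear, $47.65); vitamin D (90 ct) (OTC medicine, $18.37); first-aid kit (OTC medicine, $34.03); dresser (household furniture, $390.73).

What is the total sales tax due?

Pair of jeans $74.21: clothing & footwear, buyer-exempt → 0% → $0.00
Dress shirt $47.65: clothing & footwear, buyer-exempt → 0% → $0.00
Vitamin D (90 ct) $18.37: OTC medicine → 0% → $0.00
First-aid kit $34.03: OTC medicine → 0% → $0.00
Dresser $390.73: household furniture, buyer-exempt → 0% → $0.00
Total tax = $0.00

$0.00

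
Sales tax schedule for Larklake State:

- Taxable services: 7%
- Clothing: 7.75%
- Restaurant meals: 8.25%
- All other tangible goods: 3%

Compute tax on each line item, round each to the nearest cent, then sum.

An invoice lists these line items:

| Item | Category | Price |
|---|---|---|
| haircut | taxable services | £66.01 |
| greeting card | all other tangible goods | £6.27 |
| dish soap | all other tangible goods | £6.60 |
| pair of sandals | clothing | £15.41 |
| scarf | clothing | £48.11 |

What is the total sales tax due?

Haircut £66.01: taxable services → 7% → £4.62
Greeting card £6.27: all other tangible goods → 3% → £0.19
Dish soap £6.60: all other tangible goods → 3% → £0.20
Pair of sandals £15.41: clothing → 7.75% → £1.19
Scarf £48.11: clothing → 7.75% → £3.73
Total tax = £4.62 + £0.19 + £0.20 + £1.19 + £3.73 = £9.93

£9.93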